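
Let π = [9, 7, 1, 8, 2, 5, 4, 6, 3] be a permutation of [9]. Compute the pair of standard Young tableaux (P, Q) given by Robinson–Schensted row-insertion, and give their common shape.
P = [1, 2, 3, 6] / [4, 8] / [5] / [7] / [9];  Q = [1, 4, 6, 8] / [2, 5] / [3] / [7] / [9];  common shape = (4, 2, 1, 1, 1)

Row-insert the values π_1, π_2, … into P one at a time, bumping the leftmost entry strictly greater than the inserted value down to the next row. The recording tableau Q records, in position (i, j), the step at which that cell was added to P.
  Insert 9 (step 1): P = [9];  Q = [1]
  Insert 7 (step 2): P = [7] / [9];  Q = [1] / [2]
  Insert 1 (step 3): P = [1] / [7] / [9];  Q = [1] / [2] / [3]
  Insert 8 (step 4): P = [1, 8] / [7] / [9];  Q = [1, 4] / [2] / [3]
  Insert 2 (step 5): P = [1, 2] / [7, 8] / [9];  Q = [1, 4] / [2, 5] / [3]
  Insert 5 (step 6): P = [1, 2, 5] / [7, 8] / [9];  Q = [1, 4, 6] / [2, 5] / [3]
  Insert 4 (step 7): P = [1, 2, 4] / [5, 8] / [7] / [9];  Q = [1, 4, 6] / [2, 5] / [3] / [7]
  Insert 6 (step 8): P = [1, 2, 4, 6] / [5, 8] / [7] / [9];  Q = [1, 4, 6, 8] / [2, 5] / [3] / [7]
  Insert 3 (step 9): P = [1, 2, 3, 6] / [4, 8] / [5] / [7] / [9];  Q = [1, 4, 6, 8] / [2, 5] / [3] / [7] / [9]
Final shape: (4, 2, 1, 1, 1).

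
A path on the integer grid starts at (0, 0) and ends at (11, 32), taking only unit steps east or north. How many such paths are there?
Number of paths = 5752004349

A monotone lattice path from (0, 0) to (11, 32) consists of 11 east steps and 32 north steps in some order, so it is determined by which 11 of the 43 steps are east. The count is C(43, 11) = 5752004349.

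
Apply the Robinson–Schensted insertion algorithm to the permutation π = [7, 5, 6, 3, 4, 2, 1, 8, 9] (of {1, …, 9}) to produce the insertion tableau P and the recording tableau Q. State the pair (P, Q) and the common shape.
P = [1, 4, 8, 9] / [2, 6] / [3] / [5] / [7];  Q = [1, 3, 8, 9] / [2, 5] / [4] / [6] / [7];  common shape = (4, 2, 1, 1, 1)

Row-insert the values π_1, π_2, … into P one at a time, bumping the leftmost entry strictly greater than the inserted value down to the next row. The recording tableau Q records, in position (i, j), the step at which that cell was added to P.
  Insert 7 (step 1): P = [7];  Q = [1]
  Insert 5 (step 2): P = [5] / [7];  Q = [1] / [2]
  Insert 6 (step 3): P = [5, 6] / [7];  Q = [1, 3] / [2]
  Insert 3 (step 4): P = [3, 6] / [5] / [7];  Q = [1, 3] / [2] / [4]
  Insert 4 (step 5): P = [3, 4] / [5, 6] / [7];  Q = [1, 3] / [2, 5] / [4]
  Insert 2 (step 6): P = [2, 4] / [3, 6] / [5] / [7];  Q = [1, 3] / [2, 5] / [4] / [6]
  Insert 1 (step 7): P = [1, 4] / [2, 6] / [3] / [5] / [7];  Q = [1, 3] / [2, 5] / [4] / [6] / [7]
  Insert 8 (step 8): P = [1, 4, 8] / [2, 6] / [3] / [5] / [7];  Q = [1, 3, 8] / [2, 5] / [4] / [6] / [7]
  Insert 9 (step 9): P = [1, 4, 8, 9] / [2, 6] / [3] / [5] / [7];  Q = [1, 3, 8, 9] / [2, 5] / [4] / [6] / [7]
Final shape: (4, 2, 1, 1, 1).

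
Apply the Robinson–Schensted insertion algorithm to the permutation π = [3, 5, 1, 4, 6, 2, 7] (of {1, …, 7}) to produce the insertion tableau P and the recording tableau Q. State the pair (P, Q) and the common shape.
P = [1, 2, 6, 7] / [3, 4] / [5];  Q = [1, 2, 5, 7] / [3, 4] / [6];  common shape = (4, 2, 1)

Row-insert the values π_1, π_2, … into P one at a time, bumping the leftmost entry strictly greater than the inserted value down to the next row. The recording tableau Q records, in position (i, j), the step at which that cell was added to P.
  Insert 3 (step 1): P = [3];  Q = [1]
  Insert 5 (step 2): P = [3, 5];  Q = [1, 2]
  Insert 1 (step 3): P = [1, 5] / [3];  Q = [1, 2] / [3]
  Insert 4 (step 4): P = [1, 4] / [3, 5];  Q = [1, 2] / [3, 4]
  Insert 6 (step 5): P = [1, 4, 6] / [3, 5];  Q = [1, 2, 5] / [3, 4]
  Insert 2 (step 6): P = [1, 2, 6] / [3, 4] / [5];  Q = [1, 2, 5] / [3, 4] / [6]
  Insert 7 (step 7): P = [1, 2, 6, 7] / [3, 4] / [5];  Q = [1, 2, 5, 7] / [3, 4] / [6]
Final shape: (4, 2, 1).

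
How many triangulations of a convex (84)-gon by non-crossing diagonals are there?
C_82 = 17526585015616776834735140517915655636396234280

These polygon triangulations are counted by the Catalan number C_n = (1/(n + 1)) · C(2n, n). For n = 82: C_82 = (1/83) · C(164, 82) = 1454706556296192477283016662986999417820887445240/83 = 17526585015616776834735140517915655636396234280.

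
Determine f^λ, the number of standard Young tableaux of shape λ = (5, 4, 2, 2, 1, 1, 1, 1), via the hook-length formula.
# SYT of shape (5, 4, 2, 2, 1, 1, 1, 1) = 1750320

Hook-length formula: f^λ = n! / Π hook(c), product over all cells c of the Young diagram. For λ = (5, 4, 2, 2, 1, 1, 1, 1), n = 17 boxes. Hook lengths by row (left-to-right, top-to-bottom): [12, 7, 4, 3, 1]; [10, 5, 2, 1]; [7, 2]; [6, 1]; [4]; [3]; [2]; [1]. Product of hooks = 203212800. So f^λ = 17! / 203212800 = 355687428096000 / 203212800 = 1750320.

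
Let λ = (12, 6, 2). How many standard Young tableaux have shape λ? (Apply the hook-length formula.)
# SYT of shape (12, 6, 2) = 1162800

Hook-length formula: f^λ = n! / Π hook(c), product over all cells c of the Young diagram. For λ = (12, 6, 2), n = 20 boxes. Hook lengths by row (left-to-right, top-to-bottom): [14, 13, 11, 10, 9, 8, 6, 5, 4, 3, 2, 1]; [7, 6, 4, 3, 2, 1]; [2, 1]. Product of hooks = 2092278988800. So f^λ = 20! / 2092278988800 = 2432902008176640000 / 2092278988800 = 1162800.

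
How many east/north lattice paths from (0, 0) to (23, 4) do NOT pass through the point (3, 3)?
Number of paths = 17130

Total paths from (0, 0) to (23, 4): C(27, 23) = 17550. Paths through (3, 3): (paths (0, 0) → (3, 3)) × (paths (3, 3) → (23, 4)) = C(6, 3) · C(21, 20) = 20 · 21 = 420. Avoidance count = 17550 − 420 = 17130.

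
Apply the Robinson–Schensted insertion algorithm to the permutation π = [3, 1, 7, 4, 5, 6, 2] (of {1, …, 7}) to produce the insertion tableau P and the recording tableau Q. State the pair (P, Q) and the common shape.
P = [1, 2, 5, 6] / [3, 4] / [7];  Q = [1, 3, 5, 6] / [2, 4] / [7];  common shape = (4, 2, 1)

Row-insert the values π_1, π_2, … into P one at a time, bumping the leftmost entry strictly greater than the inserted value down to the next row. The recording tableau Q records, in position (i, j), the step at which that cell was added to P.
  Insert 3 (step 1): P = [3];  Q = [1]
  Insert 1 (step 2): P = [1] / [3];  Q = [1] / [2]
  Insert 7 (step 3): P = [1, 7] / [3];  Q = [1, 3] / [2]
  Insert 4 (step 4): P = [1, 4] / [3, 7];  Q = [1, 3] / [2, 4]
  Insert 5 (step 5): P = [1, 4, 5] / [3, 7];  Q = [1, 3, 5] / [2, 4]
  Insert 6 (step 6): P = [1, 4, 5, 6] / [3, 7];  Q = [1, 3, 5, 6] / [2, 4]
  Insert 2 (step 7): P = [1, 2, 5, 6] / [3, 4] / [7];  Q = [1, 3, 5, 6] / [2, 4] / [7]
Final shape: (4, 2, 1).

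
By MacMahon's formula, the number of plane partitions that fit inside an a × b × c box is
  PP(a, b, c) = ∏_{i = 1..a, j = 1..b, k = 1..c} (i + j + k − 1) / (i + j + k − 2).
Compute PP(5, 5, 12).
PP(5, 5, 12) = 218772384397632

Evaluate the triple product over i = 1..5, j = 1..5, k = 1..12. The factors are (2/1) · (3/2) · (4/3) · (5/4) · (6/5) · (7/6) · (8/7) · (9/8) · … (300 factors total). The numerators and denominators telescope so the product is an integer; carrying out the multiplication exactly gives PP(5, 5, 12) = 218772384397632.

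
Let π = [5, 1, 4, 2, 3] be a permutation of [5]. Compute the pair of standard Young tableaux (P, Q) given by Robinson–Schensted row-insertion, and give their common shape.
P = [1, 2, 3] / [4] / [5];  Q = [1, 3, 5] / [2] / [4];  common shape = (3, 1, 1)

Row-insert the values π_1, π_2, … into P one at a time, bumping the leftmost entry strictly greater than the inserted value down to the next row. The recording tableau Q records, in position (i, j), the step at which that cell was added to P.
  Insert 5 (step 1): P = [5];  Q = [1]
  Insert 1 (step 2): P = [1] / [5];  Q = [1] / [2]
  Insert 4 (step 3): P = [1, 4] / [5];  Q = [1, 3] / [2]
  Insert 2 (step 4): P = [1, 2] / [4] / [5];  Q = [1, 3] / [2] / [4]
  Insert 3 (step 5): P = [1, 2, 3] / [4] / [5];  Q = [1, 3, 5] / [2] / [4]
Final shape: (3, 1, 1).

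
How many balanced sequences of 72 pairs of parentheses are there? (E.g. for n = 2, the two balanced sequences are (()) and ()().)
C_72 = 20276890389709399862928998568254641025700

These balanced parentheses are counted by the Catalan number C_n = (1/(n + 1)) · C(2n, n). For n = 72: C_72 = (1/73) · C(144, 72) = 1480212998448786189993816895482588794876100/73 = 20276890389709399862928998568254641025700.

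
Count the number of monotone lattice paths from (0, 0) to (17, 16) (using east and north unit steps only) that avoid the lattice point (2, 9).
Number of paths = 1157423190

Total paths from (0, 0) to (17, 16): C(33, 17) = 1166803110. Paths through (2, 9): (paths (0, 0) → (2, 9)) × (paths (2, 9) → (17, 16)) = C(11, 2) · C(22, 15) = 55 · 170544 = 9379920. Avoidance count = 1166803110 − 9379920 = 1157423190.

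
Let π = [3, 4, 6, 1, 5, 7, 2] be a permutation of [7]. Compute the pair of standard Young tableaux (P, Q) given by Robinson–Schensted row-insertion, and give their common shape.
P = [1, 2, 5, 7] / [3, 4] / [6];  Q = [1, 2, 3, 6] / [4, 5] / [7];  common shape = (4, 2, 1)

Row-insert the values π_1, π_2, … into P one at a time, bumping the leftmost entry strictly greater than the inserted value down to the next row. The recording tableau Q records, in position (i, j), the step at which that cell was added to P.
  Insert 3 (step 1): P = [3];  Q = [1]
  Insert 4 (step 2): P = [3, 4];  Q = [1, 2]
  Insert 6 (step 3): P = [3, 4, 6];  Q = [1, 2, 3]
  Insert 1 (step 4): P = [1, 4, 6] / [3];  Q = [1, 2, 3] / [4]
  Insert 5 (step 5): P = [1, 4, 5] / [3, 6];  Q = [1, 2, 3] / [4, 5]
  Insert 7 (step 6): P = [1, 4, 5, 7] / [3, 6];  Q = [1, 2, 3, 6] / [4, 5]
  Insert 2 (step 7): P = [1, 2, 5, 7] / [3, 4] / [6];  Q = [1, 2, 3, 6] / [4, 5] / [7]
Final shape: (4, 2, 1).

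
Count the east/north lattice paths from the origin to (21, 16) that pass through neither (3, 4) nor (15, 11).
Number of paths = 7093799835

Inclusion–exclusion. Total paths: C(37, 21) = 12875774670. Through P₁: C(7, 3)·C(30, 18) = 3027262875. Through P₂: C(26, 15)·C(11, 6) = 3569485920. Since P₁ is strictly southwest of P₂, a monotone path through both must visit P₁ then P₂; paths through both = C(7, 3)·C(19, 12)·C(11, 6) = 814773960. Avoid both = 12875774670 − 3027262875 − 3569485920 + 814773960 = 7093799835.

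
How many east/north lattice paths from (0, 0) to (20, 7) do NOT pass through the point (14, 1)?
Number of paths = 874170

Total paths from (0, 0) to (20, 7): C(27, 20) = 888030. Paths through (14, 1): (paths (0, 0) → (14, 1)) × (paths (14, 1) → (20, 7)) = C(15, 14) · C(12, 6) = 15 · 924 = 13860. Avoidance count = 888030 − 13860 = 874170.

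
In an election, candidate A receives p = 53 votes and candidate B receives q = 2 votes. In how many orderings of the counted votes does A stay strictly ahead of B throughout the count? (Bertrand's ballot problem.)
Strict-lead orderings = 1377

Total orderings of the 55 votes with 53 for A: C(55, 53) = 1485. By the Bertrand ballot formula (Cycle Lemma / reflection principle), the number of orderings in which A is strictly ahead of B throughout is (p − q)/(p + q) · C(p + q, p) = (53 − 2)/(53 + 2) · 1485 = 1377.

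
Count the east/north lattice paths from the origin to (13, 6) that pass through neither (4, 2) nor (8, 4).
Number of paths = 10737

Inclusion–exclusion. Total paths: C(19, 13) = 27132. Through P₁: C(6, 4)·C(13, 9) = 10725. Through P₂: C(12, 8)·C(7, 5) = 10395. Since P₁ is strictly southwest of P₂, a monotone path through both must visit P₁ then P₂; paths through both = C(6, 4)·C(6, 4)·C(7, 5) = 4725. Avoid both = 27132 − 10725 − 10395 + 4725 = 10737.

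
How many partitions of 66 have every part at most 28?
p(66, parts ≤ 28) = 2202823

Use the recurrence p(n, m) = p(n, m−1) + p(n−m, m): either the largest part is < m (count p(n, m−1)) or the largest part is exactly m (remove one copy of m, count p(n−m, m)). With p(0, ·) = 1 this gives p(66, parts ≤ 28) = 2202823. (By conjugating Young diagrams, this also counts partitions of 66 into at most 28 parts.)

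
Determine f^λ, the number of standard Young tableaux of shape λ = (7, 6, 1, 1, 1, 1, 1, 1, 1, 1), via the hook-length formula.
# SYT of shape (7, 6, 1, 1, 1, 1, 1, 1, 1, 1) = 18706545

Hook-length formula: f^λ = n! / Π hook(c), product over all cells c of the Young diagram. For λ = (7, 6, 1, 1, 1, 1, 1, 1, 1, 1), n = 21 boxes. Hook lengths by row (left-to-right, top-to-bottom): [16, 7, 6, 5, 4, 3, 1]; [14, 5, 4, 3, 2, 1]; [8]; [7]; [6]; [5]; [4]; [3]; [2]; [1]. Product of hooks = 2731180032000. So f^λ = 21! / 2731180032000 = 51090942171709440000 / 2731180032000 = 18706545.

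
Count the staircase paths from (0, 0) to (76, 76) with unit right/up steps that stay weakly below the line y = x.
C_76 = 4790408930363303911328386208394864461024520

These NE paths below the diagonal are counted by the Catalan number C_n = (1/(n + 1)) · C(2n, n). For n = 76: C_76 = (1/77) · C(152, 76) = 368861487637974401172285738046404563498888040/77 = 4790408930363303911328386208394864461024520.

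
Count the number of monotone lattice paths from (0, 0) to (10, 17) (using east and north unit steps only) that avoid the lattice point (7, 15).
Number of paths = 6730845

Total paths from (0, 0) to (10, 17): C(27, 10) = 8436285. Paths through (7, 15): (paths (0, 0) → (7, 15)) × (paths (7, 15) → (10, 17)) = C(22, 7) · C(5, 3) = 170544 · 10 = 1705440. Avoidance count = 8436285 − 1705440 = 6730845.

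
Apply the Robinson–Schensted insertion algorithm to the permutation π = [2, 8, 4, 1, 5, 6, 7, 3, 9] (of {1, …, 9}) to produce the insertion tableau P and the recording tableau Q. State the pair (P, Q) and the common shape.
P = [1, 3, 5, 6, 7, 9] / [2, 4] / [8];  Q = [1, 2, 5, 6, 7, 9] / [3, 8] / [4];  common shape = (6, 2, 1)

Row-insert the values π_1, π_2, … into P one at a time, bumping the leftmost entry strictly greater than the inserted value down to the next row. The recording tableau Q records, in position (i, j), the step at which that cell was added to P.
  Insert 2 (step 1): P = [2];  Q = [1]
  Insert 8 (step 2): P = [2, 8];  Q = [1, 2]
  Insert 4 (step 3): P = [2, 4] / [8];  Q = [1, 2] / [3]
  Insert 1 (step 4): P = [1, 4] / [2] / [8];  Q = [1, 2] / [3] / [4]
  Insert 5 (step 5): P = [1, 4, 5] / [2] / [8];  Q = [1, 2, 5] / [3] / [4]
  Insert 6 (step 6): P = [1, 4, 5, 6] / [2] / [8];  Q = [1, 2, 5, 6] / [3] / [4]
  Insert 7 (step 7): P = [1, 4, 5, 6, 7] / [2] / [8];  Q = [1, 2, 5, 6, 7] / [3] / [4]
  Insert 3 (step 8): P = [1, 3, 5, 6, 7] / [2, 4] / [8];  Q = [1, 2, 5, 6, 7] / [3, 8] / [4]
  Insert 9 (step 9): P = [1, 3, 5, 6, 7, 9] / [2, 4] / [8];  Q = [1, 2, 5, 6, 7, 9] / [3, 8] / [4]
Final shape: (6, 2, 1).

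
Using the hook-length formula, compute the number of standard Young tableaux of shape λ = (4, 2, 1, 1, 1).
# SYT of shape (4, 2, 1, 1, 1) = 189

Hook-length formula: f^λ = n! / Π hook(c), product over all cells c of the Young diagram. For λ = (4, 2, 1, 1, 1), n = 9 boxes. Hook lengths by row (left-to-right, top-to-bottom): [8, 4, 2, 1]; [5, 1]; [3]; [2]; [1]. Product of hooks = 1920. So f^λ = 9! / 1920 = 362880 / 1920 = 189.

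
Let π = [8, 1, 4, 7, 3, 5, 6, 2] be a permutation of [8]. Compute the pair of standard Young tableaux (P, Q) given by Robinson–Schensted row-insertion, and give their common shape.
P = [1, 2, 5, 6] / [3, 7] / [4] / [8];  Q = [1, 3, 4, 7] / [2, 6] / [5] / [8];  common shape = (4, 2, 1, 1)

Row-insert the values π_1, π_2, … into P one at a time, bumping the leftmost entry strictly greater than the inserted value down to the next row. The recording tableau Q records, in position (i, j), the step at which that cell was added to P.
  Insert 8 (step 1): P = [8];  Q = [1]
  Insert 1 (step 2): P = [1] / [8];  Q = [1] / [2]
  Insert 4 (step 3): P = [1, 4] / [8];  Q = [1, 3] / [2]
  Insert 7 (step 4): P = [1, 4, 7] / [8];  Q = [1, 3, 4] / [2]
  Insert 3 (step 5): P = [1, 3, 7] / [4] / [8];  Q = [1, 3, 4] / [2] / [5]
  Insert 5 (step 6): P = [1, 3, 5] / [4, 7] / [8];  Q = [1, 3, 4] / [2, 6] / [5]
  Insert 6 (step 7): P = [1, 3, 5, 6] / [4, 7] / [8];  Q = [1, 3, 4, 7] / [2, 6] / [5]
  Insert 2 (step 8): P = [1, 2, 5, 6] / [3, 7] / [4] / [8];  Q = [1, 3, 4, 7] / [2, 6] / [5] / [8]
Final shape: (4, 2, 1, 1).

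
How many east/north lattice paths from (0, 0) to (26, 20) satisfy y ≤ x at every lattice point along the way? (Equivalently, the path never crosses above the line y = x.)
Number of paths = 1453986335186

By the reflection principle (André's argument), the number of monotone paths to (26, 20) with n ≤ m that never go above y = x is C(46, 26) − C(46, 27) = 5608233007146 − 4154246671960 = 1453986335186.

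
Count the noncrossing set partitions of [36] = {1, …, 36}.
C_36 = 11959798385860453492

These noncrossing partitions are counted by the Catalan number C_n = (1/(n + 1)) · C(2n, n). For n = 36: C_36 = (1/37) · C(72, 36) = 442512540276836779204/37 = 11959798385860453492.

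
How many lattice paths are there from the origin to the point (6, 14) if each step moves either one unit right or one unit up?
Number of paths = 38760

A monotone lattice path from (0, 0) to (6, 14) consists of 6 east steps and 14 north steps in some order, so it is determined by which 6 of the 20 steps are east. The count is C(20, 6) = 38760.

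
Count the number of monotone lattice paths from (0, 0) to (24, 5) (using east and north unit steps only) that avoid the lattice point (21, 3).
Number of paths = 98515

Total paths from (0, 0) to (24, 5): C(29, 24) = 118755. Paths through (21, 3): (paths (0, 0) → (21, 3)) × (paths (21, 3) → (24, 5)) = C(24, 21) · C(5, 3) = 2024 · 10 = 20240. Avoidance count = 118755 − 20240 = 98515.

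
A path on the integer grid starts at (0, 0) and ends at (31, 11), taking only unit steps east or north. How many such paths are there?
Number of paths = 4280561376

A monotone lattice path from (0, 0) to (31, 11) consists of 31 east steps and 11 north steps in some order, so it is determined by which 31 of the 42 steps are east. The count is C(42, 31) = 4280561376.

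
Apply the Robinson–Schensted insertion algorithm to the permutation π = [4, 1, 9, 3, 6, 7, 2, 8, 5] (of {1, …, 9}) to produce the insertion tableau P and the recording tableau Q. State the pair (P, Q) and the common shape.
P = [1, 2, 5, 7, 8] / [3, 6] / [4, 9];  Q = [1, 3, 5, 6, 8] / [2, 4] / [7, 9];  common shape = (5, 2, 2)

Row-insert the values π_1, π_2, … into P one at a time, bumping the leftmost entry strictly greater than the inserted value down to the next row. The recording tableau Q records, in position (i, j), the step at which that cell was added to P.
  Insert 4 (step 1): P = [4];  Q = [1]
  Insert 1 (step 2): P = [1] / [4];  Q = [1] / [2]
  Insert 9 (step 3): P = [1, 9] / [4];  Q = [1, 3] / [2]
  Insert 3 (step 4): P = [1, 3] / [4, 9];  Q = [1, 3] / [2, 4]
  Insert 6 (step 5): P = [1, 3, 6] / [4, 9];  Q = [1, 3, 5] / [2, 4]
  Insert 7 (step 6): P = [1, 3, 6, 7] / [4, 9];  Q = [1, 3, 5, 6] / [2, 4]
  Insert 2 (step 7): P = [1, 2, 6, 7] / [3, 9] / [4];  Q = [1, 3, 5, 6] / [2, 4] / [7]
  Insert 8 (step 8): P = [1, 2, 6, 7, 8] / [3, 9] / [4];  Q = [1, 3, 5, 6, 8] / [2, 4] / [7]
  Insert 5 (step 9): P = [1, 2, 5, 7, 8] / [3, 6] / [4, 9];  Q = [1, 3, 5, 6, 8] / [2, 4] / [7, 9]
Final shape: (5, 2, 2).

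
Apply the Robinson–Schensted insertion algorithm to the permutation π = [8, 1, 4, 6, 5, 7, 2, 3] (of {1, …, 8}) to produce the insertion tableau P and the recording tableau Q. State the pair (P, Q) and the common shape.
P = [1, 2, 3, 7] / [4, 5] / [6] / [8];  Q = [1, 3, 4, 6] / [2, 8] / [5] / [7];  common shape = (4, 2, 1, 1)

Row-insert the values π_1, π_2, … into P one at a time, bumping the leftmost entry strictly greater than the inserted value down to the next row. The recording tableau Q records, in position (i, j), the step at which that cell was added to P.
  Insert 8 (step 1): P = [8];  Q = [1]
  Insert 1 (step 2): P = [1] / [8];  Q = [1] / [2]
  Insert 4 (step 3): P = [1, 4] / [8];  Q = [1, 3] / [2]
  Insert 6 (step 4): P = [1, 4, 6] / [8];  Q = [1, 3, 4] / [2]
  Insert 5 (step 5): P = [1, 4, 5] / [6] / [8];  Q = [1, 3, 4] / [2] / [5]
  Insert 7 (step 6): P = [1, 4, 5, 7] / [6] / [8];  Q = [1, 3, 4, 6] / [2] / [5]
  Insert 2 (step 7): P = [1, 2, 5, 7] / [4] / [6] / [8];  Q = [1, 3, 4, 6] / [2] / [5] / [7]
  Insert 3 (step 8): P = [1, 2, 3, 7] / [4, 5] / [6] / [8];  Q = [1, 3, 4, 6] / [2, 8] / [5] / [7]
Final shape: (4, 2, 1, 1).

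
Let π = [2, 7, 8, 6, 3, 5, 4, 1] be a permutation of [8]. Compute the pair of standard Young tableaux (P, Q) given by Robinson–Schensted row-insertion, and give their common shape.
P = [1, 3, 4] / [2, 8] / [5] / [6] / [7];  Q = [1, 2, 3] / [4, 6] / [5] / [7] / [8];  common shape = (3, 2, 1, 1, 1)

Row-insert the values π_1, π_2, … into P one at a time, bumping the leftmost entry strictly greater than the inserted value down to the next row. The recording tableau Q records, in position (i, j), the step at which that cell was added to P.
  Insert 2 (step 1): P = [2];  Q = [1]
  Insert 7 (step 2): P = [2, 7];  Q = [1, 2]
  Insert 8 (step 3): P = [2, 7, 8];  Q = [1, 2, 3]
  Insert 6 (step 4): P = [2, 6, 8] / [7];  Q = [1, 2, 3] / [4]
  Insert 3 (step 5): P = [2, 3, 8] / [6] / [7];  Q = [1, 2, 3] / [4] / [5]
  Insert 5 (step 6): P = [2, 3, 5] / [6, 8] / [7];  Q = [1, 2, 3] / [4, 6] / [5]
  Insert 4 (step 7): P = [2, 3, 4] / [5, 8] / [6] / [7];  Q = [1, 2, 3] / [4, 6] / [5] / [7]
  Insert 1 (step 8): P = [1, 3, 4] / [2, 8] / [5] / [6] / [7];  Q = [1, 2, 3] / [4, 6] / [5] / [7] / [8]
Final shape: (3, 2, 1, 1, 1).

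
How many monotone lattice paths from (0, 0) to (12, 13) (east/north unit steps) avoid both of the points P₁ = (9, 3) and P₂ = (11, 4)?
Number of paths = 5130330

Inclusion–exclusion. Total paths: C(25, 12) = 5200300. Through P₁: C(12, 9)·C(13, 3) = 62920. Through P₂: C(15, 11)·C(10, 1) = 13650. Since P₁ is strictly southwest of P₂, a monotone path through both must visit P₁ then P₂; paths through both = C(12, 9)·C(3, 2)·C(10, 1) = 6600. Avoid both = 5200300 − 62920 − 13650 + 6600 = 5130330.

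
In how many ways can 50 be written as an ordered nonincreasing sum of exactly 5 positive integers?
p(50, 5 parts) = 2611

Partitions of n into exactly k parts are in bijection with partitions of n − k into at most k parts (subtract 1 from each part). So p(50, exactly 5) = p(45, parts ≤ 5). Computing via the recurrence p(m, j) = p(m, j−1) + p(m−j, j) gives 2611.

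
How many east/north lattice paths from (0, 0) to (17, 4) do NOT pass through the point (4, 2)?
Number of paths = 4410

Total paths from (0, 0) to (17, 4): C(21, 17) = 5985. Paths through (4, 2): (paths (0, 0) → (4, 2)) × (paths (4, 2) → (17, 4)) = C(6, 4) · C(15, 13) = 15 · 105 = 1575. Avoidance count = 5985 − 1575 = 4410.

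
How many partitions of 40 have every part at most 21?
p(40, parts ≤ 21) = 35741

Use the recurrence p(n, m) = p(n, m−1) + p(n−m, m): either the largest part is < m (count p(n, m−1)) or the largest part is exactly m (remove one copy of m, count p(n−m, m)). With p(0, ·) = 1 this gives p(40, parts ≤ 21) = 35741. (By conjugating Young diagrams, this also counts partitions of 40 into at most 21 parts.)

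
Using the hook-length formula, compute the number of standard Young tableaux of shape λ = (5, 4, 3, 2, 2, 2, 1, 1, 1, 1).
# SYT of shape (5, 4, 3, 2, 2, 2, 1, 1, 1, 1) = 975511680

Hook-length formula: f^λ = n! / Π hook(c), product over all cells c of the Young diagram. For λ = (5, 4, 3, 2, 2, 2, 1, 1, 1, 1), n = 22 boxes. Hook lengths by row (left-to-right, top-to-bottom): [14, 9, 5, 3, 1]; [12, 7, 3, 1]; [10, 5, 1]; [8, 3]; [7, 2]; [6, 1]; [4]; [3]; [2]; [1]. Product of hooks = 1152216576000. So f^λ = 22! / 1152216576000 = 1124000727777607680000 / 1152216576000 = 975511680.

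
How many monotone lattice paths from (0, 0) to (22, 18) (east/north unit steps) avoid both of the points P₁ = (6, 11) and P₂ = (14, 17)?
Number of paths = 108294042195

Inclusion–exclusion. Total paths: C(40, 22) = 113380261800. Through P₁: C(17, 6)·C(23, 16) = 3034063032. Through P₂: C(31, 14)·C(9, 8) = 2386642725. Since P₁ is strictly southwest of P₂, a monotone path through both must visit P₁ then P₂; paths through both = C(17, 6)·C(14, 8)·C(9, 8) = 334486152. Avoid both = 113380261800 − 3034063032 − 2386642725 + 334486152 = 108294042195.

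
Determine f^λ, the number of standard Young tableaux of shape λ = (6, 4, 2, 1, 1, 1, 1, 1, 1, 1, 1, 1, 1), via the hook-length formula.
# SYT of shape (6, 4, 2, 1, 1, 1, 1, 1, 1, 1, 1, 1, 1) = 42678636

Hook-length formula: f^λ = n! / Π hook(c), product over all cells c of the Young diagram. For λ = (6, 4, 2, 1, 1, 1, 1, 1, 1, 1, 1, 1, 1), n = 22 boxes. Hook lengths by row (left-to-right, top-to-bottom): [18, 7, 5, 4, 2, 1]; [15, 4, 2, 1]; [12, 1]; [10]; [9]; [8]; [7]; [6]; [5]; [4]; [3]; [2]; [1]. Product of hooks = 26336378880000. So f^λ = 22! / 26336378880000 = 1124000727777607680000 / 26336378880000 = 42678636.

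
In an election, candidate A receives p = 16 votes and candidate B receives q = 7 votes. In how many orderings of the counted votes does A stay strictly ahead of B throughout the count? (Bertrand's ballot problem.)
Strict-lead orderings = 95931

Total orderings of the 23 votes with 16 for A: C(23, 16) = 245157. By the Bertrand ballot formula (Cycle Lemma / reflection principle), the number of orderings in which A is strictly ahead of B throughout is (p − q)/(p + q) · C(p + q, p) = (16 − 7)/(16 + 7) · 245157 = 95931.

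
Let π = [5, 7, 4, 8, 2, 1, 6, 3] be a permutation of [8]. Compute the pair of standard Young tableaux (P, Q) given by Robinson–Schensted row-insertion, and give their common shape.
P = [1, 3, 8] / [2, 6] / [4, 7] / [5];  Q = [1, 2, 4] / [3, 7] / [5, 8] / [6];  common shape = (3, 2, 2, 1)

Row-insert the values π_1, π_2, … into P one at a time, bumping the leftmost entry strictly greater than the inserted value down to the next row. The recording tableau Q records, in position (i, j), the step at which that cell was added to P.
  Insert 5 (step 1): P = [5];  Q = [1]
  Insert 7 (step 2): P = [5, 7];  Q = [1, 2]
  Insert 4 (step 3): P = [4, 7] / [5];  Q = [1, 2] / [3]
  Insert 8 (step 4): P = [4, 7, 8] / [5];  Q = [1, 2, 4] / [3]
  Insert 2 (step 5): P = [2, 7, 8] / [4] / [5];  Q = [1, 2, 4] / [3] / [5]
  Insert 1 (step 6): P = [1, 7, 8] / [2] / [4] / [5];  Q = [1, 2, 4] / [3] / [5] / [6]
  Insert 6 (step 7): P = [1, 6, 8] / [2, 7] / [4] / [5];  Q = [1, 2, 4] / [3, 7] / [5] / [6]
  Insert 3 (step 8): P = [1, 3, 8] / [2, 6] / [4, 7] / [5];  Q = [1, 2, 4] / [3, 7] / [5, 8] / [6]
Final shape: (3, 2, 2, 1).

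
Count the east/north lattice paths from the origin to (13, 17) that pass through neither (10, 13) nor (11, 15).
Number of paths = 53953768

Inclusion–exclusion. Total paths: C(30, 13) = 119759850. Through P₁: C(23, 10)·C(7, 3) = 40042310. Through P₂: C(26, 11)·C(4, 2) = 46356960. Since P₁ is strictly southwest of P₂, a monotone path through both must visit P₁ then P₂; paths through both = C(23, 10)·C(3, 1)·C(4, 2) = 20593188. Avoid both = 119759850 − 40042310 − 46356960 + 20593188 = 53953768.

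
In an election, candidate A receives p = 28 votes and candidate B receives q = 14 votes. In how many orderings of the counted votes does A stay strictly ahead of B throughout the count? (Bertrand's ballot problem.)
Strict-lead orderings = 17620076360

Total orderings of the 42 votes with 28 for A: C(42, 28) = 52860229080. By the Bertrand ballot formula (Cycle Lemma / reflection principle), the number of orderings in which A is strictly ahead of B throughout is (p − q)/(p + q) · C(p + q, p) = (28 − 14)/(28 + 14) · 52860229080 = 17620076360.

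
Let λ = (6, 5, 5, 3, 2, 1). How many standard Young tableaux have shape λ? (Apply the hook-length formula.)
# SYT of shape (6, 5, 5, 3, 2, 1) = 2483120640

Hook-length formula: f^λ = n! / Π hook(c), product over all cells c of the Young diagram. For λ = (6, 5, 5, 3, 2, 1), n = 22 boxes. Hook lengths by row (left-to-right, top-to-bottom): [11, 9, 7, 5, 4, 1]; [9, 7, 5, 3, 2]; [8, 6, 4, 2, 1]; [5, 3, 1]; [3, 1]; [1]. Product of hooks = 452656512000. So f^λ = 22! / 452656512000 = 1124000727777607680000 / 452656512000 = 2483120640.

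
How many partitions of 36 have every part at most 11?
p(36, parts ≤ 11) = 11004

Use the recurrence p(n, m) = p(n, m−1) + p(n−m, m): either the largest part is < m (count p(n, m−1)) or the largest part is exactly m (remove one copy of m, count p(n−m, m)). With p(0, ·) = 1 this gives p(36, parts ≤ 11) = 11004. (By conjugating Young diagrams, this also counts partitions of 36 into at most 11 parts.)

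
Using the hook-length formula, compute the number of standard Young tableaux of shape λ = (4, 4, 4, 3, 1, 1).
# SYT of shape (4, 4, 4, 3, 1, 1) = 816816

Hook-length formula: f^λ = n! / Π hook(c), product over all cells c of the Young diagram. For λ = (4, 4, 4, 3, 1, 1), n = 17 boxes. Hook lengths by row (left-to-right, top-to-bottom): [9, 6, 5, 3]; [8, 5, 4, 2]; [7, 4, 3, 1]; [5, 2, 1]; [2]; [1]. Product of hooks = 435456000. So f^λ = 17! / 435456000 = 355687428096000 / 435456000 = 816816.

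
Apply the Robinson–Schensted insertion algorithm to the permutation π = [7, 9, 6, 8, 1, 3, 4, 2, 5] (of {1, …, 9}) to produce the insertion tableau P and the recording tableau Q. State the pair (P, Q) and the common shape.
P = [1, 2, 4, 5] / [3, 8] / [6, 9] / [7];  Q = [1, 2, 7, 9] / [3, 4] / [5, 6] / [8];  common shape = (4, 2, 2, 1)

Row-insert the values π_1, π_2, … into P one at a time, bumping the leftmost entry strictly greater than the inserted value down to the next row. The recording tableau Q records, in position (i, j), the step at which that cell was added to P.
  Insert 7 (step 1): P = [7];  Q = [1]
  Insert 9 (step 2): P = [7, 9];  Q = [1, 2]
  Insert 6 (step 3): P = [6, 9] / [7];  Q = [1, 2] / [3]
  Insert 8 (step 4): P = [6, 8] / [7, 9];  Q = [1, 2] / [3, 4]
  Insert 1 (step 5): P = [1, 8] / [6, 9] / [7];  Q = [1, 2] / [3, 4] / [5]
  Insert 3 (step 6): P = [1, 3] / [6, 8] / [7, 9];  Q = [1, 2] / [3, 4] / [5, 6]
  Insert 4 (step 7): P = [1, 3, 4] / [6, 8] / [7, 9];  Q = [1, 2, 7] / [3, 4] / [5, 6]
  Insert 2 (step 8): P = [1, 2, 4] / [3, 8] / [6, 9] / [7];  Q = [1, 2, 7] / [3, 4] / [5, 6] / [8]
  Insert 5 (step 9): P = [1, 2, 4, 5] / [3, 8] / [6, 9] / [7];  Q = [1, 2, 7, 9] / [3, 4] / [5, 6] / [8]
Final shape: (4, 2, 2, 1).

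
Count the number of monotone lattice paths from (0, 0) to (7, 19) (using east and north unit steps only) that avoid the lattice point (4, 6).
Number of paths = 540200

Total paths from (0, 0) to (7, 19): C(26, 7) = 657800. Paths through (4, 6): (paths (0, 0) → (4, 6)) × (paths (4, 6) → (7, 19)) = C(10, 4) · C(16, 3) = 210 · 560 = 117600. Avoidance count = 657800 − 117600 = 540200.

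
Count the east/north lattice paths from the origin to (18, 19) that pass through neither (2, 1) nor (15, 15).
Number of paths = 7737755910

Inclusion–exclusion. Total paths: C(37, 18) = 17672631900. Through P₁: C(3, 2)·C(34, 16) = 6611884290. Through P₂: C(30, 15)·C(7, 3) = 5429113200. Since P₁ is strictly southwest of P₂, a monotone path through both must visit P₁ then P₂; paths through both = C(3, 2)·C(27, 13)·C(7, 3) = 2106121500. Avoid both = 17672631900 − 6611884290 − 5429113200 + 2106121500 = 7737755910.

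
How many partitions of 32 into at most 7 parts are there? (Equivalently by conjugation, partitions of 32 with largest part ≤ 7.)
p(32, parts ≤ 7) = 2400

Use the recurrence p(n, m) = p(n, m−1) + p(n−m, m): either the largest part is < m (count p(n, m−1)) or the largest part is exactly m (remove one copy of m, count p(n−m, m)). With p(0, ·) = 1 this gives p(32, parts ≤ 7) = 2400. (By conjugating Young diagrams, this also counts partitions of 32 into at most 7 parts.)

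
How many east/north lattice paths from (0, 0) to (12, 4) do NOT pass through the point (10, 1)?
Number of paths = 1710

Total paths from (0, 0) to (12, 4): C(16, 12) = 1820. Paths through (10, 1): (paths (0, 0) → (10, 1)) × (paths (10, 1) → (12, 4)) = C(11, 10) · C(5, 2) = 11 · 10 = 110. Avoidance count = 1820 − 110 = 1710.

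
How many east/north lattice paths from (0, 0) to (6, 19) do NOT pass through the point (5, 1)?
Number of paths = 176986

Total paths from (0, 0) to (6, 19): C(25, 6) = 177100. Paths through (5, 1): (paths (0, 0) → (5, 1)) × (paths (5, 1) → (6, 19)) = C(6, 5) · C(19, 1) = 6 · 19 = 114. Avoidance count = 177100 − 114 = 176986.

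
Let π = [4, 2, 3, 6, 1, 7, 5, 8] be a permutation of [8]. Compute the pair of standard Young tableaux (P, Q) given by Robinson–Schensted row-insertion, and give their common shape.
P = [1, 3, 5, 7, 8] / [2, 6] / [4];  Q = [1, 3, 4, 6, 8] / [2, 7] / [5];  common shape = (5, 2, 1)

Row-insert the values π_1, π_2, … into P one at a time, bumping the leftmost entry strictly greater than the inserted value down to the next row. The recording tableau Q records, in position (i, j), the step at which that cell was added to P.
  Insert 4 (step 1): P = [4];  Q = [1]
  Insert 2 (step 2): P = [2] / [4];  Q = [1] / [2]
  Insert 3 (step 3): P = [2, 3] / [4];  Q = [1, 3] / [2]
  Insert 6 (step 4): P = [2, 3, 6] / [4];  Q = [1, 3, 4] / [2]
  Insert 1 (step 5): P = [1, 3, 6] / [2] / [4];  Q = [1, 3, 4] / [2] / [5]
  Insert 7 (step 6): P = [1, 3, 6, 7] / [2] / [4];  Q = [1, 3, 4, 6] / [2] / [5]
  Insert 5 (step 7): P = [1, 3, 5, 7] / [2, 6] / [4];  Q = [1, 3, 4, 6] / [2, 7] / [5]
  Insert 8 (step 8): P = [1, 3, 5, 7, 8] / [2, 6] / [4];  Q = [1, 3, 4, 6, 8] / [2, 7] / [5]
Final shape: (5, 2, 1).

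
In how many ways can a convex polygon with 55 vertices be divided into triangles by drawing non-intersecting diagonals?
C_53 = 116157871455782434250553845880

These polygon triangulations are counted by the Catalan number C_n = (1/(n + 1)) · C(2n, n). For n = 53: C_53 = (1/54) · C(106, 53) = 6272525058612251449529907677520/54 = 116157871455782434250553845880.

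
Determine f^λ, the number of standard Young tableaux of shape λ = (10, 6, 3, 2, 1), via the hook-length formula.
# SYT of shape (10, 6, 3, 2, 1) = 975511680

Hook-length formula: f^λ = n! / Π hook(c), product over all cells c of the Young diagram. For λ = (10, 6, 3, 2, 1), n = 22 boxes. Hook lengths by row (left-to-right, top-to-bottom): [14, 12, 10, 8, 7, 6, 4, 3, 2, 1]; [9, 7, 5, 3, 2, 1]; [5, 3, 1]; [3, 1]; [1]. Product of hooks = 1152216576000. So f^λ = 22! / 1152216576000 = 1124000727777607680000 / 1152216576000 = 975511680.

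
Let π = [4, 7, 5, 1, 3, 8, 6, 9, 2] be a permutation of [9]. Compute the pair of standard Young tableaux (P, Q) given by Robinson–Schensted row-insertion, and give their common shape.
P = [1, 2, 6, 9] / [3, 5, 8] / [4] / [7];  Q = [1, 2, 6, 8] / [3, 5, 7] / [4] / [9];  common shape = (4, 3, 1, 1)

Row-insert the values π_1, π_2, … into P one at a time, bumping the leftmost entry strictly greater than the inserted value down to the next row. The recording tableau Q records, in position (i, j), the step at which that cell was added to P.
  Insert 4 (step 1): P = [4];  Q = [1]
  Insert 7 (step 2): P = [4, 7];  Q = [1, 2]
  Insert 5 (step 3): P = [4, 5] / [7];  Q = [1, 2] / [3]
  Insert 1 (step 4): P = [1, 5] / [4] / [7];  Q = [1, 2] / [3] / [4]
  Insert 3 (step 5): P = [1, 3] / [4, 5] / [7];  Q = [1, 2] / [3, 5] / [4]
  Insert 8 (step 6): P = [1, 3, 8] / [4, 5] / [7];  Q = [1, 2, 6] / [3, 5] / [4]
  Insert 6 (step 7): P = [1, 3, 6] / [4, 5, 8] / [7];  Q = [1, 2, 6] / [3, 5, 7] / [4]
  Insert 9 (step 8): P = [1, 3, 6, 9] / [4, 5, 8] / [7];  Q = [1, 2, 6, 8] / [3, 5, 7] / [4]
  Insert 2 (step 9): P = [1, 2, 6, 9] / [3, 5, 8] / [4] / [7];  Q = [1, 2, 6, 8] / [3, 5, 7] / [4] / [9]
Final shape: (4, 3, 1, 1).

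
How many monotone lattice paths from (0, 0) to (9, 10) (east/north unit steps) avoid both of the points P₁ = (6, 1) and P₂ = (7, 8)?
Number of paths = 52564

Inclusion–exclusion. Total paths: C(19, 9) = 92378. Through P₁: C(7, 6)·C(12, 3) = 1540. Through P₂: C(15, 7)·C(4, 2) = 38610. Since P₁ is strictly southwest of P₂, a monotone path through both must visit P₁ then P₂; paths through both = C(7, 6)·C(8, 1)·C(4, 2) = 336. Avoid both = 92378 − 1540 − 38610 + 336 = 52564.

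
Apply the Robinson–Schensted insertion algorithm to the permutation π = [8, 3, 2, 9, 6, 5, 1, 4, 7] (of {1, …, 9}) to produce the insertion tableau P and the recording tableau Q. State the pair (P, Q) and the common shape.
P = [1, 4, 7] / [2, 5] / [3, 6] / [8, 9];  Q = [1, 4, 9] / [2, 5] / [3, 6] / [7, 8];  common shape = (3, 2, 2, 2)

Row-insert the values π_1, π_2, … into P one at a time, bumping the leftmost entry strictly greater than the inserted value down to the next row. The recording tableau Q records, in position (i, j), the step at which that cell was added to P.
  Insert 8 (step 1): P = [8];  Q = [1]
  Insert 3 (step 2): P = [3] / [8];  Q = [1] / [2]
  Insert 2 (step 3): P = [2] / [3] / [8];  Q = [1] / [2] / [3]
  Insert 9 (step 4): P = [2, 9] / [3] / [8];  Q = [1, 4] / [2] / [3]
  Insert 6 (step 5): P = [2, 6] / [3, 9] / [8];  Q = [1, 4] / [2, 5] / [3]
  Insert 5 (step 6): P = [2, 5] / [3, 6] / [8, 9];  Q = [1, 4] / [2, 5] / [3, 6]
  Insert 1 (step 7): P = [1, 5] / [2, 6] / [3, 9] / [8];  Q = [1, 4] / [2, 5] / [3, 6] / [7]
  Insert 4 (step 8): P = [1, 4] / [2, 5] / [3, 6] / [8, 9];  Q = [1, 4] / [2, 5] / [3, 6] / [7, 8]
  Insert 7 (step 9): P = [1, 4, 7] / [2, 5] / [3, 6] / [8, 9];  Q = [1, 4, 9] / [2, 5] / [3, 6] / [7, 8]
Final shape: (3, 2, 2, 2).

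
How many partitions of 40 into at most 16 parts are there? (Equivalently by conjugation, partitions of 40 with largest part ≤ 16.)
p(40, parts ≤ 16) = 31603

Use the recurrence p(n, m) = p(n, m−1) + p(n−m, m): either the largest part is < m (count p(n, m−1)) or the largest part is exactly m (remove one copy of m, count p(n−m, m)). With p(0, ·) = 1 this gives p(40, parts ≤ 16) = 31603. (By conjugating Young diagrams, this also counts partitions of 40 into at most 16 parts.)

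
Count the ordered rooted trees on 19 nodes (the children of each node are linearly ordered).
C_18 = 477638700

These ordered rooted trees are counted by the Catalan number C_n = (1/(n + 1)) · C(2n, n). For n = 18: C_18 = (1/19) · C(36, 18) = 9075135300/19 = 477638700.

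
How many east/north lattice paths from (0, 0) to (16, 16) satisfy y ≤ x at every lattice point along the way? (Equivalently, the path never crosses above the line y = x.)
Number of paths = 35357670

By the reflection principle (André's argument), the number of monotone paths to (16, 16) with n ≤ m that never go above y = x is C(32, 16) − C(32, 17) = 601080390 − 565722720 = 35357670.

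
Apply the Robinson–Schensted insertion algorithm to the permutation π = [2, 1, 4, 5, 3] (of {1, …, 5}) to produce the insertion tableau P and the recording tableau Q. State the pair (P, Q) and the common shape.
P = [1, 3, 5] / [2, 4];  Q = [1, 3, 4] / [2, 5];  common shape = (3, 2)

Row-insert the values π_1, π_2, … into P one at a time, bumping the leftmost entry strictly greater than the inserted value down to the next row. The recording tableau Q records, in position (i, j), the step at which that cell was added to P.
  Insert 2 (step 1): P = [2];  Q = [1]
  Insert 1 (step 2): P = [1] / [2];  Q = [1] / [2]
  Insert 4 (step 3): P = [1, 4] / [2];  Q = [1, 3] / [2]
  Insert 5 (step 4): P = [1, 4, 5] / [2];  Q = [1, 3, 4] / [2]
  Insert 3 (step 5): P = [1, 3, 5] / [2, 4];  Q = [1, 3, 4] / [2, 5]
Final shape: (3, 2).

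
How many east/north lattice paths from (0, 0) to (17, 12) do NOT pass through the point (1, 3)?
Number of paths = 43724035

Total paths from (0, 0) to (17, 12): C(29, 17) = 51895935. Paths through (1, 3): (paths (0, 0) → (1, 3)) × (paths (1, 3) → (17, 12)) = C(4, 1) · C(25, 16) = 4 · 2042975 = 8171900. Avoidance count = 51895935 − 8171900 = 43724035.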